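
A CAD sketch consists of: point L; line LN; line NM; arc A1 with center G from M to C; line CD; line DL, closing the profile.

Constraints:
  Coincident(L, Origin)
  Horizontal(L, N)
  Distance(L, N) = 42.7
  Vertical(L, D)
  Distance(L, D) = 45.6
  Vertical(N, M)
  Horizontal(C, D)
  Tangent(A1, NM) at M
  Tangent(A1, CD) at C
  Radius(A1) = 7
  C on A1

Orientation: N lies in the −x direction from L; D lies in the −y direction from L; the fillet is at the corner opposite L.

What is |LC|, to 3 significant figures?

57.9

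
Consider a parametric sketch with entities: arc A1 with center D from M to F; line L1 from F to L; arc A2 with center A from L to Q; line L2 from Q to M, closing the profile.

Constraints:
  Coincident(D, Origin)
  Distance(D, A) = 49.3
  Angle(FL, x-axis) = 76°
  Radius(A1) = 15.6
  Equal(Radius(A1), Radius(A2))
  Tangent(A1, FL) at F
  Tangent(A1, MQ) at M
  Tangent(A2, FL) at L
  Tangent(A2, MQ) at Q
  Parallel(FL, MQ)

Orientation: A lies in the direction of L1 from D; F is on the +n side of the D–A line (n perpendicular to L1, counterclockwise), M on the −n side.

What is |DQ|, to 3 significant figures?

51.7

Tangency of A1 to both parallel lines with radius 15.6 puts F and M at D ± 15.6·n: F = (-15.1, 3.77), M = (15.1, -3.77). Equal radii place L and Q the same way about A: L = A + 15.6·n = (-3.21, 51.6), Q = A − 15.6·n = (27.1, 44.1). Then |DQ| = |Q − D| = 51.7.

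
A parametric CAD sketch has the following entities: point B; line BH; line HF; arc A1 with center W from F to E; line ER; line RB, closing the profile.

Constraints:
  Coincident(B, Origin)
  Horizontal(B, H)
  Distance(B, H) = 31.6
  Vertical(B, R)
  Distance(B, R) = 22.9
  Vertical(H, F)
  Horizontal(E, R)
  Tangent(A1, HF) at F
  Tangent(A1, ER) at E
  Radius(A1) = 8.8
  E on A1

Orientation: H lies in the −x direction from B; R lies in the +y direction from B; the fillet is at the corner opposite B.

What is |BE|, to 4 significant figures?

32.31

B is at the origin; B and H share the same y with |BH| = 31.6 and H on the −x side, so H = (-31.60, 0.000). B and R share the same x with |BR| = 22.9 and R on the +y side, so R = (0.000, 22.90). The virtual corner opposite B is at (-31.60, 22.90). Tangency of A1 to HF means the radius WF is perpendicular to HF and tangency of A1 to ER means the radius WE is perpendicular to ER, with radius 8.8, so the center W sits 8.8 in from both sides at W = (-22.80, 14.10). That places the tangent points at F = (-31.60, 14.10) on HF and E = (-22.80, 22.90) on ER. Then |BE| = |E − B| = 32.31.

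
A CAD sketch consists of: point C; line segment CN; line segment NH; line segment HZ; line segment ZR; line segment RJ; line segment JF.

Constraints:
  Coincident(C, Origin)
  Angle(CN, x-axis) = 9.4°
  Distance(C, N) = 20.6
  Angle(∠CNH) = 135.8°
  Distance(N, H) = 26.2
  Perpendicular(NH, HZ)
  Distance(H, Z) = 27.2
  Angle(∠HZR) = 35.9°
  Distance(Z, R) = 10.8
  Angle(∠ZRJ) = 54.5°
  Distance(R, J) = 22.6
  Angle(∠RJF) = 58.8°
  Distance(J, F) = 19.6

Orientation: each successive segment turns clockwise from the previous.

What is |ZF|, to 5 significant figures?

10.084

C is at the origin; CN runs at 9.4° with length 20.6, so N = (20.323, 3.3645). ∠CNH = 135.8° gives NH at -34.800° from the x-axis; with |NH| = 26.2, H = (41.837, -11.588). NH ⟂ HZ, so HZ runs at -124.80°; with |HZ| = 27.2, Z = (26.314, -33.923). ∠HZR = 35.9° gives ZR at 91.100° from the x-axis; with |ZR| = 10.8, R = (26.107, -23.125). ∠ZRJ = 54.5° gives RJ at -34.400° from the x-axis; with |RJ| = 22.6, J = (44.754, -35.894). ∠RJF = 58.8° gives JF at -155.60° from the x-axis; with |JF| = 19.6, F = (26.905, -43.991). Then |ZF| = |F − Z| = 10.084.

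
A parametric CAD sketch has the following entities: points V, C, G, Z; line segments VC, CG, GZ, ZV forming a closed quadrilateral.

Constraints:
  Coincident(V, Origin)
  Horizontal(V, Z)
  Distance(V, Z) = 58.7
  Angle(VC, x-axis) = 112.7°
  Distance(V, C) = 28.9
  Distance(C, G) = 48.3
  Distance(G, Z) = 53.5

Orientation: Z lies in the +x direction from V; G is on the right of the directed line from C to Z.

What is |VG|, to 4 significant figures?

19.41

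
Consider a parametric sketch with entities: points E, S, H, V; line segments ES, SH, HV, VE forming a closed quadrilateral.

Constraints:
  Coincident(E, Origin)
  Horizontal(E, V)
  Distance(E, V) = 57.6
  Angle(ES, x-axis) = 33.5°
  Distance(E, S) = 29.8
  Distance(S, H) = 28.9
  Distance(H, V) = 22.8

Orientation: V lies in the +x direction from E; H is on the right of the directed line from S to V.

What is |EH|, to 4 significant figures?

38.27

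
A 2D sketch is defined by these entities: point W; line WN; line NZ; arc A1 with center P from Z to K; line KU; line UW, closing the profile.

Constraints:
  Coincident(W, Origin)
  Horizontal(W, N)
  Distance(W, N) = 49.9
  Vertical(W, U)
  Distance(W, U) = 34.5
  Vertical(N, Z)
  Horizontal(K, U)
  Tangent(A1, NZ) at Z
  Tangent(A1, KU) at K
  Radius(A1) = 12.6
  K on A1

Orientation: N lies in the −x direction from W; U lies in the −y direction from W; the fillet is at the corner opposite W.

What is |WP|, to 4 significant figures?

43.25

W is at the origin; W and N share the same y with |WN| = 49.9 and N on the −x side, so N = (-49.90, 0.000). W and U share the same x with |WU| = 34.5 and U on the −y side, so U = (0.000, -34.50). The virtual corner opposite W is at (-49.90, -34.50). Tangency of A1 to NZ means the radius PZ is perpendicular to NZ and the tangent condition forces PK to be normal to KU, with radius 12.6, so the center P sits 12.6 in from both sides at P = (-37.30, -21.90). Then |WP| = |P − W| = 43.25.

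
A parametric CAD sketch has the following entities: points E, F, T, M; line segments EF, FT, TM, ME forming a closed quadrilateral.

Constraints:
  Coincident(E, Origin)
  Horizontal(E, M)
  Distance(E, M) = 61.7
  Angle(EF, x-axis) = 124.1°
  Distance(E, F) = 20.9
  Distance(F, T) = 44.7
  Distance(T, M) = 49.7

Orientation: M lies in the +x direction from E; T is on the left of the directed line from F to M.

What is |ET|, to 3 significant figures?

46.6

E is at the origin; EM is horizontal with |EM| = 61.7 and M in +x, so M = (61.7, 0). EF runs at 124.1° with |EF| = 20.9, so F = (-11.7, 17.3). T is determined by |FT| = 44.7 and |TM| = 49.7 together: it lies at the intersection of circle(F, 44.7) and circle(M, 49.7). With |FM| = 75.4, the foot of the radical line on FM is 34.6 from F and the perpendicular offset is √(44.7² − 34.6²) = 28.3. Taking the left-of-FM solution: T = (28.4, 36.9).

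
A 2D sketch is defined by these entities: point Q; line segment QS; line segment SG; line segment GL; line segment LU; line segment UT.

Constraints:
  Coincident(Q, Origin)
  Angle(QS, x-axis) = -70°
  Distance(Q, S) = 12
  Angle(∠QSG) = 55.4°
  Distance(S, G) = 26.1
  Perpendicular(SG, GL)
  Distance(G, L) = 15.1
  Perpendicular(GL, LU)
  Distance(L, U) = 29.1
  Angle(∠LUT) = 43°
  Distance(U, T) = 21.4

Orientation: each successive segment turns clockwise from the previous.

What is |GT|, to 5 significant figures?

13.459

Q is at the origin; QS runs at -70.0° with length 12.0, so S = (4.1042, -11.276). ∠QSG = 55.4° gives SG at 165.40° from the x-axis; with |SG| = 26.1, G = (-21.153, -4.6973). The perpendicularity gives GL at right angles to SG, so GL runs at 75.400°; with |GL| = 15.1, L = (-17.347, 9.9151). GL ⟂ LU, so LU runs at -14.600°; with |LU| = 29.1, U = (10.814, 2.5799). ∠LUT = 43.0° gives UT at -151.60° from the x-axis; with |UT| = 21.4, T = (-8.0109, -7.5985). Then |GT| = |T − G| = 13.459.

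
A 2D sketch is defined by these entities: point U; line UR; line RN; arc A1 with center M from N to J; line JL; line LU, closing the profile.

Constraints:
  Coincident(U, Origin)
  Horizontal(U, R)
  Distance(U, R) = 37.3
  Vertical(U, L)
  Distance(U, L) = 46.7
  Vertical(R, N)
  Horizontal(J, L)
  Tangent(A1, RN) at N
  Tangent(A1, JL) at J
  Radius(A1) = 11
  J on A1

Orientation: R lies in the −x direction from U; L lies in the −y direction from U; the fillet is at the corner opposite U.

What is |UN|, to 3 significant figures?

51.6

U is at the origin; UR is horizontal with |UR| = 37.3 and R on the −x side, so R = (-37.3, 0.00). U and L share the same x with |UL| = 46.7 and L on the −y side, so L = (0.00, -46.7). The virtual corner opposite U is at (-37.3, -46.7). Tangency of A1 to RN means the radius MN is perpendicular to RN and the tangent condition forces MJ to be normal to JL, with radius 11.0, so the center M sits 11.0 in from both sides at M = (-26.3, -35.7). That places the tangent points at N = (-37.3, -35.7) on RN and J = (-26.3, -46.7) on JL. Then |UN| = |N − U| = 51.6.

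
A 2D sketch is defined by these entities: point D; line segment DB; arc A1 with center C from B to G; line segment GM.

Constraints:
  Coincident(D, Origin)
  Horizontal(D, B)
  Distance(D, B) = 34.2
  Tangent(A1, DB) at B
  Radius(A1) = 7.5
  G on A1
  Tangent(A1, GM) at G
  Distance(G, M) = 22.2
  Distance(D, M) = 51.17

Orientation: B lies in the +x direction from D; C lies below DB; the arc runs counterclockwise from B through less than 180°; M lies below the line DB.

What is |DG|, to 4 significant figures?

30.69

Checks: |CG| = 7.500 ✓; ∠(CG, GM) = 90.00° ✓; |GM| = 22.20 ✓; |DM| = 51.17 ✓.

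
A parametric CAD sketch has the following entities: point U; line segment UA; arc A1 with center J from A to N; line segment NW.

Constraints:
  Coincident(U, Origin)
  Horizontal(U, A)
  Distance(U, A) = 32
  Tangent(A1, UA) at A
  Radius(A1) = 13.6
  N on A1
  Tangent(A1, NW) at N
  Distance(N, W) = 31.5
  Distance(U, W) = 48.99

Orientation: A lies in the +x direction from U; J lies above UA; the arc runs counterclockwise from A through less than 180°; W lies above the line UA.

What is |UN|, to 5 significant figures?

47.585

U is at the origin; UA is horizontal with |UA| = 32.0 and A on the +x side, so A = (32.000, 0.0000). The tangent condition forces JA to be normal to UA, so J = A + (0, 13.6) = (32.000, 13.600). Since JN ⟂ NW (tangency), |JW| = √(13.6² + 31.5²) = 34.310 regardless of where N sits on A1. So W lies on both circle(U, 48.99) and circle(J, 34.310); the above-UA intersection is W = (18.763, 45.254). N is the foot of the tangent from W: N = (41.440, 23.390).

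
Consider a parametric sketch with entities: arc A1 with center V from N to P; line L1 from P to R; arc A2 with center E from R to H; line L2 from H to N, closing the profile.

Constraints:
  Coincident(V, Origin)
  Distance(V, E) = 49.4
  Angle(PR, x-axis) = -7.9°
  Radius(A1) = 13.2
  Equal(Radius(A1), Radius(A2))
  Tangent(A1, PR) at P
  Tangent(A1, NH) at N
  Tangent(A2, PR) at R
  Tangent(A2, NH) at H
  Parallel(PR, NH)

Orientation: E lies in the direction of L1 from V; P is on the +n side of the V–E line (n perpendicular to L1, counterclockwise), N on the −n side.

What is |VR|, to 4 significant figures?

51.13

Tangency of A1 to both parallel lines with radius 13.2 puts P and N at V ± 13.2·n: P = (1.814, 13.07), N = (-1.814, -13.07). Equal radii place R and H the same way about E: R = E + 13.2·n = (50.75, 6.285), H = E − 13.2·n = (47.12, -19.86). Then |VR| = |R − V| = 51.13.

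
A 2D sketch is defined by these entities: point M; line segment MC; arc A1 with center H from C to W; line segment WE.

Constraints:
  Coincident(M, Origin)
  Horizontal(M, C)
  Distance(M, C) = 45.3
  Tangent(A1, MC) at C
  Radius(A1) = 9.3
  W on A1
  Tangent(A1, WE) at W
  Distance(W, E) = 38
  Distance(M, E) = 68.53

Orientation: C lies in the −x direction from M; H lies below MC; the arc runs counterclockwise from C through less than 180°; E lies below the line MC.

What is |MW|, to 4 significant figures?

55.54

M is at the origin; M and C share the same y with |MC| = 45.3 and C on the −x side, so C = (-45.30, 0.000). Since A1 is tangent to MC there, HC ⟂ MC, so H = C + (0, -9.3) = (-45.30, -9.300). Since HW ⟂ WE (tangency), |HE| = √(9.3² + 38.0²) = 39.12 regardless of where W sits on A1. So E lies on both circle(M, 68.53) and circle(H, 39.12); the below-MC intersection is E = (-48.64, -48.28). W is the foot of the tangent from E: W = (-54.49, -10.73).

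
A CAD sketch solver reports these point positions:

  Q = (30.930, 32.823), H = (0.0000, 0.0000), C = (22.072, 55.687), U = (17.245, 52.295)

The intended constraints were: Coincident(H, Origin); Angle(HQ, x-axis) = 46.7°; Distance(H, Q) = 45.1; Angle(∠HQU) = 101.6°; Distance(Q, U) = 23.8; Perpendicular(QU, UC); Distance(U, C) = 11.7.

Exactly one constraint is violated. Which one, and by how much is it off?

Distance(U, C) = 11.7 — off by 5.80.

H = (0.00, 0.00) ✓; HQ at 46.70° ✓; |HQ| = 45.10 ✓; ∠HQU = 101.6° ✓; |QU| = 23.80 ✓; ∠(QU, UC) = 90.00° ✓; |UC| = 5.900 ✗.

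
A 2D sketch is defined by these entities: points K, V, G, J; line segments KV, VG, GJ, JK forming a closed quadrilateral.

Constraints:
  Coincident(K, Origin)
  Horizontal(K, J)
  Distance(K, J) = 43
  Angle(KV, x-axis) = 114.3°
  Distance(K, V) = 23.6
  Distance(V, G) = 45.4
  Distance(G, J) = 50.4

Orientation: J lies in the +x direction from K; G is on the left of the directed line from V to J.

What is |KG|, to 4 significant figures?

55.09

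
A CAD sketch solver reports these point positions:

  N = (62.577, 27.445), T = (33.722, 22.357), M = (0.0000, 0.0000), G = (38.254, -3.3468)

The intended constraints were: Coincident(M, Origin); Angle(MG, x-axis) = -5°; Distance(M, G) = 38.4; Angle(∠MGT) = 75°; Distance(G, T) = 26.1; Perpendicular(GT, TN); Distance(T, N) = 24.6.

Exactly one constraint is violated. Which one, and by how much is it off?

Distance(T, N) = 24.6 — off by 4.70.

M = (0.00, 0.00) ✓; MG at -5.000° ✓; |MG| = 38.40 ✓; ∠MGT = 75.00° ✓; |GT| = 26.10 ✓; ∠(GT, TN) = 90.00° ✓; |TN| = 29.30 ✗.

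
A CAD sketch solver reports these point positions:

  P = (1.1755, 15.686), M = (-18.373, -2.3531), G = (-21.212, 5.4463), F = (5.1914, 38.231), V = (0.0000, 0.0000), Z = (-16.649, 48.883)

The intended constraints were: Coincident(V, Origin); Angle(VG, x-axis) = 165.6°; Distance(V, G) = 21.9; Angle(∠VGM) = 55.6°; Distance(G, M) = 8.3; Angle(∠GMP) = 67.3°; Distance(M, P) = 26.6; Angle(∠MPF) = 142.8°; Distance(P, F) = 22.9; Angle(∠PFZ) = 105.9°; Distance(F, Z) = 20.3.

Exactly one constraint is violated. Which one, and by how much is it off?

Distance(F, Z) = 20.3 — off by 4.00.

V = (0.00, 0.00) ✓; VG at 165.6° ✓; |VG| = 21.90 ✓; ∠VGM = 55.60° ✓; |GM| = 8.300 ✓; ∠GMP = 67.30° ✓; |MP| = 26.60 ✓; ∠MPF = 142.8° ✓; |PF| = 22.90 ✓; ∠PFZ = 105.9° ✓; |FZ| = 24.30 ✗.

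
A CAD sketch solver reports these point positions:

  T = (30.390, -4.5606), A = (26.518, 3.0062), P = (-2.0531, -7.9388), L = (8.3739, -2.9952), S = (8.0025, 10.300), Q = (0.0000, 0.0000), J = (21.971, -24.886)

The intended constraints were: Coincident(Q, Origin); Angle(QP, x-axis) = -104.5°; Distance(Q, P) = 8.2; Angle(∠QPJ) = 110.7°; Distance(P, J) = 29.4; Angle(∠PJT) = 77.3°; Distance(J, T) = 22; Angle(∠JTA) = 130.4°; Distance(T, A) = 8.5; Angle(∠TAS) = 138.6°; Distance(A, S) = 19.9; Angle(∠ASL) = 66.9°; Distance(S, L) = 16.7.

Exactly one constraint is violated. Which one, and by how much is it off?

Distance(S, L) = 16.7 — off by 3.40.

Q = (0.00, 0.00) ✓; QP at -104.5° ✓; |QP| = 8.200 ✓; ∠QPJ = 110.7° ✓; |PJ| = 29.40 ✓; ∠PJT = 77.30° ✓; |JT| = 22.00 ✓; ∠JTA = 130.4° ✓; |TA| = 8.500 ✓; ∠TAS = 138.6° ✓; |AS| = 19.90 ✓; ∠ASL = 66.90° ✓; |SL| = 13.30 ✗.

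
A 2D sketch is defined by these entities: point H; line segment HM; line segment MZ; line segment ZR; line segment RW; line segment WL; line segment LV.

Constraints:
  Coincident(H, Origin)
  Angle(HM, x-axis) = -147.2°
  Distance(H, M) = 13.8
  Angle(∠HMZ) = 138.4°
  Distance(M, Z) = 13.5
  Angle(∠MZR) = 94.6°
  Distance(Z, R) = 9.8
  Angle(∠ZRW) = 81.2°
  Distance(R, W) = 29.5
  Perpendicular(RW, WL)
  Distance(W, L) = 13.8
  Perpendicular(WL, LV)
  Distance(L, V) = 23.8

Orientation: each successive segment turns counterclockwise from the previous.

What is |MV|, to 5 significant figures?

10.576

H is at the origin; HM runs at -147.2° with length 13.8, so M = (-11.600, -7.4756). ∠HMZ = 138.4° gives MZ at -105.60° from the x-axis; with |MZ| = 13.5, Z = (-15.230, -20.478). ∠MZR = 94.6° gives ZR at -20.200° from the x-axis; with |ZR| = 9.8, R = (-6.0330, -23.862). ∠ZRW = 81.2° gives RW at 78.600° from the x-axis; with |RW| = 29.5, W = (-0.20211, 5.0558). RW is perpendicular to WL, so WL runs at 168.60°; with |WL| = 13.8, L = (-13.730, 7.7835). WL ⟂ LV, so LV runs at -101.40°; with |LV| = 23.8, V = (-18.434, -15.547). Then |MV| = |V − M| = 10.576.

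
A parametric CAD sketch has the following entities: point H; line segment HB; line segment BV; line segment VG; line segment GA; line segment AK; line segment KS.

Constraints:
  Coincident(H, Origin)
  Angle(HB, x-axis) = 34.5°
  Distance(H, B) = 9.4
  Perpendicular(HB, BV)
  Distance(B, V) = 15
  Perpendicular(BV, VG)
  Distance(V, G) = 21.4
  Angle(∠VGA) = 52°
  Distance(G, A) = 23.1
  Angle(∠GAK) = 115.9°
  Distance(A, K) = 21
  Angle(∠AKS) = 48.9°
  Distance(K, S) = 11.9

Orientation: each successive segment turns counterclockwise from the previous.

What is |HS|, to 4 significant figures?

15.63

H is at the origin; HB runs at 34.5° with length 9.4, so B = (7.747, 5.324). HB ⟂ BV, so BV runs at 124.5°; with |BV| = 15.0, V = (-0.7493, 17.69). BV ⟂ VG, so VG runs at -145.5°; with |VG| = 21.4, G = (-18.39, 5.565). ∠VGA = 52.0° gives GA at -17.50° from the x-axis; with |GA| = 23.1, A = (3.645, -1.381). ∠GAK = 115.9° gives AK at 46.60° from the x-axis; with |AK| = 21.0, K = (18.07, 13.88). ∠AKS = 48.9° gives KS at 177.7° from the x-axis; with |KS| = 11.9, S = (6.184, 14.35). Then |HS| = |S − H| = 15.63.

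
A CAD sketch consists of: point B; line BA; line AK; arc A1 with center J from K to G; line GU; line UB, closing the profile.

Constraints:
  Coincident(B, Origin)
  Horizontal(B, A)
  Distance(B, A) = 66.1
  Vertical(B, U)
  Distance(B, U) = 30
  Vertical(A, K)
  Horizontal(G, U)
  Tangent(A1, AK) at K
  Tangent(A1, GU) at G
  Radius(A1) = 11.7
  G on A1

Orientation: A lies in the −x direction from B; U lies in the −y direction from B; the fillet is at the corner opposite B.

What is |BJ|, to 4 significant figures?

57.40

B and U share the same x with |BU| = 30.0 and U on the −y side, so U = (0.000, -30.00). The virtual corner opposite B is at (-66.10, -30.00). The tangent condition forces JK to be normal to AK and the tangent condition forces JG to be normal to GU, with radius 11.7, so the center J sits 11.7 in from both sides at J = (-54.40, -18.30). Then |BJ| = |J − B| = 57.40.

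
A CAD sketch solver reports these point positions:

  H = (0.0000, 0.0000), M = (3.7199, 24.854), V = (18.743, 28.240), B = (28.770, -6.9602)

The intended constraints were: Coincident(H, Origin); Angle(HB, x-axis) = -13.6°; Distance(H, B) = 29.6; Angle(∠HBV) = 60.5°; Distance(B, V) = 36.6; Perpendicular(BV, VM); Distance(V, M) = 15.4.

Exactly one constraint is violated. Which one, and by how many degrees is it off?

Perpendicular(BV, VM) — off by 3.20°.

H = (0.00, 0.00) ✓; HB at -13.60° ✓; |HB| = 29.60 ✓; ∠HBV = 60.50° ✓; |BV| = 36.60 ✓; ∠(BV, VM) = 86.80° ✗; |VM| = 15.40 ✓.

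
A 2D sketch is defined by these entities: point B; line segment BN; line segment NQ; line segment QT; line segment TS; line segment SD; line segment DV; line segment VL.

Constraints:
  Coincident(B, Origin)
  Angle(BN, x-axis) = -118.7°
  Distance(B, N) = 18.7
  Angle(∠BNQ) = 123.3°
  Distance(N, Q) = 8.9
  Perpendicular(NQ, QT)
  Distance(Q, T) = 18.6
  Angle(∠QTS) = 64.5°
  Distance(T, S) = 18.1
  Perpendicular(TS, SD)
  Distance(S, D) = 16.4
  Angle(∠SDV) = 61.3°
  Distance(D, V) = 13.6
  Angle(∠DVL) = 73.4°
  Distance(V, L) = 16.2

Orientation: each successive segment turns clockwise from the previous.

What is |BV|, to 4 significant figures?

19.81

B is at the origin; BN runs at -118.7° with length 18.7, so N = (-8.980, -16.40). ∠BNQ = 123.3° gives NQ at -175.4° from the x-axis; with |NQ| = 8.9, Q = (-17.85, -17.12). The perpendicularity gives QT at right angles to NQ, so QT runs at 94.60°; with |QT| = 18.6, T = (-19.34, 1.424). ∠QTS = 64.5° gives TS at -20.90° from the x-axis; with |TS| = 18.1, S = (-2.434, -5.033). TS ⟂ SD, so SD runs at -110.9°; with |SD| = 16.4, D = (-8.285, -20.35). ∠SDV = 61.3° gives DV at 130.4° from the x-axis; with |DV| = 13.6, V = (-17.10, -9.997). Then |BV| = |V − B| = 19.81.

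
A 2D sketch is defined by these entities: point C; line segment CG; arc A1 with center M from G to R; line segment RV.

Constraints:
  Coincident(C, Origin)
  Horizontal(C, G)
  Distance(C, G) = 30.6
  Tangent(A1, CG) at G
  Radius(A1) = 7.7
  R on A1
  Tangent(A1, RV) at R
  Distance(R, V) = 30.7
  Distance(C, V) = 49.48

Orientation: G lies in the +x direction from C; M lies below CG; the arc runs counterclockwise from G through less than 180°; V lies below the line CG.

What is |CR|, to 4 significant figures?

24.95

Checks: |MG| = 7.700 ✓; |MR| = 7.700 ✓; ∠(MR, RV) = 90.00° ✓; |RV| = 30.70 ✓; |CV| = 49.48 ✓.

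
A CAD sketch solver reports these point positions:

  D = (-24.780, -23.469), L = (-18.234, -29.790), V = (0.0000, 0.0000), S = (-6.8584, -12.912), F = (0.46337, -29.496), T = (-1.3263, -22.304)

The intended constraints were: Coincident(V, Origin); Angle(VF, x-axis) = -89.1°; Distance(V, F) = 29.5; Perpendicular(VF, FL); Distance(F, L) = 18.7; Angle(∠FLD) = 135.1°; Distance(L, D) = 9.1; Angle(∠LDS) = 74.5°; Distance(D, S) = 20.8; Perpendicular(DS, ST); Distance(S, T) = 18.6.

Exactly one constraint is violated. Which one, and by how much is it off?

Distance(S, T) = 18.6 — off by 7.70.

V = (0.00, 0.00) ✓; VF at -89.10° ✓; |VF| = 29.50 ✓; ∠(VF, FL) = 90.00° ✓; |FL| = 18.70 ✓; ∠FLD = 135.1° ✓; |LD| = 9.100 ✓; ∠LDS = 74.50° ✓; |DS| = 20.80 ✓; ∠(DS, ST) = 90.00° ✓; |ST| = 10.90 ✗.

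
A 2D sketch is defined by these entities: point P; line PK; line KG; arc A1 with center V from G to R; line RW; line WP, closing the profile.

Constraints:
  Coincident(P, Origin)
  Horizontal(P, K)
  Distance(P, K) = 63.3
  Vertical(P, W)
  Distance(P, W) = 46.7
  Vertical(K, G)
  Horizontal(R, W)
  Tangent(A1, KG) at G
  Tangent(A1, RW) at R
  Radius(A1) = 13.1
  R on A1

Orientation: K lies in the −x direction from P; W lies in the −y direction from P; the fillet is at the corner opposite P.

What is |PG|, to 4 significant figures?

71.66

P is at the origin; PK is horizontal with |PK| = 63.3 and K on the −x side, so K = (-63.30, 0.000). PW is vertical with |PW| = 46.7 and W on the −y side, so W = (0.000, -46.70). The virtual corner opposite P is at (-63.30, -46.70). A1 meets KG tangentially, so VG is at right angles to KG and A1 meets RW tangentially, so VR is at right angles to RW, with radius 13.1, so the center V sits 13.1 in from both sides at V = (-50.20, -33.60). That places the tangent points at G = (-63.30, -33.60) on KG and R = (-50.20, -46.70) on RW. Then |PG| = |G − P| = 71.66.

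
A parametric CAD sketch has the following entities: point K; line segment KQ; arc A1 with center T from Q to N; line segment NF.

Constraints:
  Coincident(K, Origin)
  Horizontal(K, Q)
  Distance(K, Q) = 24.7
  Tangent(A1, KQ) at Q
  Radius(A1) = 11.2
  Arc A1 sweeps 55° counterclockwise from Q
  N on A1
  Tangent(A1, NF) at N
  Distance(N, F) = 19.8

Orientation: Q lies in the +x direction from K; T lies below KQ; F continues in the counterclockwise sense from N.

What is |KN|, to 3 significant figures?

16.2

K is at the origin; K and Q share the same y with |KQ| = 24.7 and Q on the +x side, so Q = (24.7, 0.00). Tangency of A1 to KQ means the radius TQ is perpendicular to KQ, so T = Q + (0, -11.2) = (24.7, -11.2). On A1, Q sits at bearing 90° from T; a 55° counterclockwise sweep puts N at bearing 145°, so N = T + 11.2·(cos 145°, sin 145°) = (15.5, -4.78). Then |KN| = |N − K| = 16.2.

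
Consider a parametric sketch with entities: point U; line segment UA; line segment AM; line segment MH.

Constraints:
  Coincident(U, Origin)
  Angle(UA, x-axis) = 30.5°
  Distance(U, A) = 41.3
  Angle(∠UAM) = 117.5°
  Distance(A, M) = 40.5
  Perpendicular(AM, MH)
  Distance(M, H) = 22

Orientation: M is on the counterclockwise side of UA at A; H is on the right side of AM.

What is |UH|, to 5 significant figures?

83.585

U is at the origin; UA runs at 30.5° with length 41.3, so A = 41.3·(cos 30.5°, sin 30.5°) = (35.585, 20.961). ∠UAM = 117.5°, so AM runs at 30.5° + (180° − 117.5°) = 93.000° from the x-axis; with |AM| = 40.5, M = A + 40.5·(cos 93.000°, sin 93.000°) = (33.466, 61.406). The perpendicularity gives MH at right angles to AM; with |MH| = 22.0 on the right of AM, H = M + 22.0·(0.99863, 0.052336) = (55.436, 62.557). Then |UH| = |H − U| = 83.585.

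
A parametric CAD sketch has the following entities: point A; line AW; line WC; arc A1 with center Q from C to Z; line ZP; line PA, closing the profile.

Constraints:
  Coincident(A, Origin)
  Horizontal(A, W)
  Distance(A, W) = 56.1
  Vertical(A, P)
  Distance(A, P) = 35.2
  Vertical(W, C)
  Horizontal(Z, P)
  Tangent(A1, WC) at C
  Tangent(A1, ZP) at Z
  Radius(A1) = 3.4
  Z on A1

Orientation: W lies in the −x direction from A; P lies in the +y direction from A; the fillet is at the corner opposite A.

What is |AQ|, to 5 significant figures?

61.551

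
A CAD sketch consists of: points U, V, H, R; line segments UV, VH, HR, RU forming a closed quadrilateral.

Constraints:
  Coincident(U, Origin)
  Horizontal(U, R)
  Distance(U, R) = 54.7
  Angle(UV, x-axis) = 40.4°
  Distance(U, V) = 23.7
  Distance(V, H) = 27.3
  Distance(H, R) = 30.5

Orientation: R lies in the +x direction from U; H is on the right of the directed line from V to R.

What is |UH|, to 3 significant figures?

28.3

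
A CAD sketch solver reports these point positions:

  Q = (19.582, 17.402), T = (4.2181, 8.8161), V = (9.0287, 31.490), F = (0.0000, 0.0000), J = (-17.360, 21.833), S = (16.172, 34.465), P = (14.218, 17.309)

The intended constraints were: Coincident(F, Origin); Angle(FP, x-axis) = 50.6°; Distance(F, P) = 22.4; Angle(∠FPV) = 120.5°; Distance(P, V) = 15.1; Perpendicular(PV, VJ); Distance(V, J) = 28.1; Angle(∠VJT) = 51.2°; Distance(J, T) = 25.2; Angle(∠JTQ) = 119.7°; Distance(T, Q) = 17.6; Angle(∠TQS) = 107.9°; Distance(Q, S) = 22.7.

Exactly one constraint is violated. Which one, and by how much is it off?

Distance(Q, S) = 22.7 — off by 5.30.

F = (0.00, 0.00) ✓; FP at 50.60° ✓; |FP| = 22.40 ✓; ∠FPV = 120.5° ✓; |PV| = 15.10 ✓; ∠(PV, VJ) = 90.00° ✓; |VJ| = 28.10 ✓; ∠VJT = 51.20° ✓; |JT| = 25.20 ✓; ∠JTQ = 119.7° ✓; |TQ| = 17.60 ✓; ∠TQS = 107.9° ✓; |QS| = 17.40 ✗.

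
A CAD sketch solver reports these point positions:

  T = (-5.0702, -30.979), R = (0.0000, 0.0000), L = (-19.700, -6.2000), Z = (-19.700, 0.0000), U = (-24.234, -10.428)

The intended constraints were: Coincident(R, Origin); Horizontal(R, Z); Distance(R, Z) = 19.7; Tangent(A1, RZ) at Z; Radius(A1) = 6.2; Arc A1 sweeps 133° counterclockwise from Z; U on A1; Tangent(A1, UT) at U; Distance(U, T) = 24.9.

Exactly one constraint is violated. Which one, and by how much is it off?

Distance(U, T) = 24.9 — off by 3.20.

R = (0.00, 0.00) ✓; R.y = 0.00, Z.y = 0.00 ✓; |RZ| = 19.70 ✓; ∠(LZ, ZR) = 90.00° ✓; |LZ| = 6.200 ✓; bearing(L→U) − bearing(L→Z) = 133.0° ✓; |LU| = 6.199 ✓; ∠(LU, UT) = 90.00° ✓; |UT| = 28.10 ✗.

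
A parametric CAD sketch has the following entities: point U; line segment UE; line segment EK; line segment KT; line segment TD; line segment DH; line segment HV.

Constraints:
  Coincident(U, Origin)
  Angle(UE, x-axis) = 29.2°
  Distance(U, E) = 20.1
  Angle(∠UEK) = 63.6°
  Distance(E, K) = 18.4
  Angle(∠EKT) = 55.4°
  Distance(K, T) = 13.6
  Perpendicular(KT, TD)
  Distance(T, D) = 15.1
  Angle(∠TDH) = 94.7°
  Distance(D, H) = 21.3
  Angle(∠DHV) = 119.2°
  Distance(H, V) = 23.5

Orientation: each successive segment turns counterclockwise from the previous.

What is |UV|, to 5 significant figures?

40.929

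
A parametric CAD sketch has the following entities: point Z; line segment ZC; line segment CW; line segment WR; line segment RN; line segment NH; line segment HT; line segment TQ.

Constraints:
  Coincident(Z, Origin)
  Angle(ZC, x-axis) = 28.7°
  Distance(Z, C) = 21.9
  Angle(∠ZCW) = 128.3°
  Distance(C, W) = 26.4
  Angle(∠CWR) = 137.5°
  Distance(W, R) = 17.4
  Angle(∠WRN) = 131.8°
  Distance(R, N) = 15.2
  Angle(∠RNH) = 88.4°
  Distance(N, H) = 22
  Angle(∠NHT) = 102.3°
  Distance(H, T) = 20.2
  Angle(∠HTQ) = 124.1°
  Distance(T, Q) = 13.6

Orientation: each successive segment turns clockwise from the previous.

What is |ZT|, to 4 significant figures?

29.27

Z is at the origin; ZC runs at 28.7° with length 21.9, so C = (19.21, 10.52). ∠ZCW = 128.3° gives CW at -23.00° from the x-axis; with |CW| = 26.4, W = (43.51, 0.2016). ∠CWR = 137.5° gives WR at -65.50° from the x-axis; with |WR| = 17.4, R = (50.73, -15.63). ∠WRN = 131.8° gives RN at -113.7° from the x-axis; with |RN| = 15.2, N = (44.62, -29.55). ∠RNH = 88.4° gives NH at 154.7° from the x-axis; with |NH| = 22.0, H = (24.73, -20.15). ∠NHT = 102.3° gives HT at 77.00° from the x-axis; with |HT| = 20.2, T = (29.27, -0.4657). Then |ZT| = |T − Z| = 29.27.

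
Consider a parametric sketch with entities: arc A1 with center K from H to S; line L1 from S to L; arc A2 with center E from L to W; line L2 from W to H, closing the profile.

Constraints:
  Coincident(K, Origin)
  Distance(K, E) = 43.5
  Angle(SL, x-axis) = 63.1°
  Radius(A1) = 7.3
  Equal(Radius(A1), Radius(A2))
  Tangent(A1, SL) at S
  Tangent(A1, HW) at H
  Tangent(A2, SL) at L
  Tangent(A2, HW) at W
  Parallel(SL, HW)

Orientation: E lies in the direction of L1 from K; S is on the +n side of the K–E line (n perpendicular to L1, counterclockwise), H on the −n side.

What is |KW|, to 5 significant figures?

44.108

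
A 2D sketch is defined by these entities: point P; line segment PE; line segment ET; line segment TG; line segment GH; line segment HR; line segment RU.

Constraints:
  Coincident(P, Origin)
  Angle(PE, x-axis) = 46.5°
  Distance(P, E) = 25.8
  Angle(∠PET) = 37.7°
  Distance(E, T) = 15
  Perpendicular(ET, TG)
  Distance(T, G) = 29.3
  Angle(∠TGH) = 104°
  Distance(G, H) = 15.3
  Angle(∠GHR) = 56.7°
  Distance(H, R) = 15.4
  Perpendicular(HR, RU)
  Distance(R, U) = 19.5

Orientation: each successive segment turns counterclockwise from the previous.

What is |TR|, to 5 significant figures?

20.885

P is at the origin; PE runs at 46.5° with length 25.8, so E = (17.760, 18.715). ∠PET = 37.7° gives ET at -171.20° from the x-axis; with |ET| = 15.0, T = (2.9361, 16.420). The perpendicularity gives TG at right angles to ET, so TG runs at -81.200°; with |TG| = 29.3, G = (7.4186, -12.535). ∠TGH = 104.0° gives GH at -5.2000° from the x-axis; with |GH| = 15.3, H = (22.656, -13.922). ∠GHR = 56.7° gives HR at 118.10° from the x-axis; with |HR| = 15.4, R = (15.402, -0.33715). Then |TR| = |R − T| = 20.885.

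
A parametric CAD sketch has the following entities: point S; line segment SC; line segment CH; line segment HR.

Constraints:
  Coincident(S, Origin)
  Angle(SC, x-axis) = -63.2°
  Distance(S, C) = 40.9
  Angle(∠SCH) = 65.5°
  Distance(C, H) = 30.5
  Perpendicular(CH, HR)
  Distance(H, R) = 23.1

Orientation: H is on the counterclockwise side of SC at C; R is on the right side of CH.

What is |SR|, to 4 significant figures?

61.82

S is at the origin; SC runs at -63.2° with length 40.9, so C = 40.9·(cos -63.2°, sin -63.2°) = (18.44, -36.51). ∠SCH = 65.5°, so CH runs at -63.2° + (180° − 65.5°) = 51.30° from the x-axis; with |CH| = 30.5, H = C + 30.5·(cos 51.30°, sin 51.30°) = (37.51, -12.70). The perpendicularity gives HR at right angles to CH; with |HR| = 23.1 on the right of CH, R = H + 23.1·(0.7804, -0.6252) = (55.54, -27.15). Then |SR| = |R − S| = 61.82.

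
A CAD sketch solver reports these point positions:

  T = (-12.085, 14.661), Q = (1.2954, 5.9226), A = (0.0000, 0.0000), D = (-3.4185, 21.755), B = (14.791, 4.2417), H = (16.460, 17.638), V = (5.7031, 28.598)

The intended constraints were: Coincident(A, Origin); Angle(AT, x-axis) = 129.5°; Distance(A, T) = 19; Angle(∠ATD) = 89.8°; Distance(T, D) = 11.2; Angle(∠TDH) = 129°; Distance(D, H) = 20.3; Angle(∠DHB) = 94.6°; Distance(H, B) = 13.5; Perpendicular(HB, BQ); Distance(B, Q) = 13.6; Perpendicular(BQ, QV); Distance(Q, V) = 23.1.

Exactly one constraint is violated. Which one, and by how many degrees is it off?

Perpendicular(BQ, QV) — off by 3.90°.

A = (0.00, 0.00) ✓; AT at 129.5° ✓; |AT| = 19.00 ✓; ∠ATD = 89.80° ✓; |TD| = 11.20 ✓; ∠TDH = 129.0° ✓; |DH| = 20.30 ✓; ∠DHB = 94.60° ✓; |HB| = 13.50 ✓; ∠(HB, BQ) = 90.00° ✓; |BQ| = 13.60 ✓; ∠(BQ, QV) = 93.90° ✗; |QV| = 23.10 ✓.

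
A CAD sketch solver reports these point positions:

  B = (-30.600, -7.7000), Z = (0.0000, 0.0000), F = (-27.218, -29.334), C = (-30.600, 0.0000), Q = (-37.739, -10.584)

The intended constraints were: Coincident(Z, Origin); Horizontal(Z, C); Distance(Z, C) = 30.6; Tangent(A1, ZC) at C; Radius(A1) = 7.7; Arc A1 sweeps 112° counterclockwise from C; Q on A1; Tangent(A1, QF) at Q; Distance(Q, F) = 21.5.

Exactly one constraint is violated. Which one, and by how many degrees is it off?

Tangent(A1, QF) at Q — off by 7.30°.

Z = (0.00, 0.00) ✓; Z.y = 0.00, C.y = 0.00 ✓; |ZC| = 30.60 ✓; ∠(BC, CZ) = 90.00° ✓; |BC| = 7.700 ✓; bearing(B→Q) − bearing(B→C) = 112.0° ✓; |BQ| = 7.700 ✓; ∠(BQ, QF) = 82.70° ✗; |QF| = 21.50 ✓.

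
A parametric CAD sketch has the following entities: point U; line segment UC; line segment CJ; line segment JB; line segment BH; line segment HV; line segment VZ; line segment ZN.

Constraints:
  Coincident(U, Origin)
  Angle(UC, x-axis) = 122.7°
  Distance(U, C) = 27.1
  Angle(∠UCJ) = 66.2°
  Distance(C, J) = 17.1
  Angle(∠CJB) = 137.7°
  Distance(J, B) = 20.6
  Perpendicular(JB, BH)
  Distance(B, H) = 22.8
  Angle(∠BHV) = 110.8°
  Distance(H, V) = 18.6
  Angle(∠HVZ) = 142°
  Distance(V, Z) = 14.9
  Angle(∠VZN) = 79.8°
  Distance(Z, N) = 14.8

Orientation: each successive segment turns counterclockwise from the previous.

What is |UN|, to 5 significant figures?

19.492

U is at the origin; UC runs at 122.7° with length 27.1, so C = (-14.641, 22.805). ∠UCJ = 66.2° gives CJ at -123.50° from the x-axis; with |CJ| = 17.1, J = (-24.079, 8.5455). ∠CJB = 137.7° gives JB at -81.200° from the x-axis; with |JB| = 20.6, B = (-20.927, -11.812). The perpendicularity gives BH at right angles to JB, so BH runs at 8.8000°; with |BH| = 22.8, H = (1.6045, -8.3239). ∠BHV = 110.8° gives HV at 78.000° from the x-axis; with |HV| = 18.6, V = (5.4716, 9.8696). ∠HVZ = 142.0° gives VZ at 116.00° from the x-axis; with |VZ| = 14.9, Z = (-1.0601, 23.262). ∠VZN = 79.8° gives ZN at -143.80° from the x-axis; with |ZN| = 14.8, N = (-13.003, 14.521). Then |UN| = |N − U| = 19.492.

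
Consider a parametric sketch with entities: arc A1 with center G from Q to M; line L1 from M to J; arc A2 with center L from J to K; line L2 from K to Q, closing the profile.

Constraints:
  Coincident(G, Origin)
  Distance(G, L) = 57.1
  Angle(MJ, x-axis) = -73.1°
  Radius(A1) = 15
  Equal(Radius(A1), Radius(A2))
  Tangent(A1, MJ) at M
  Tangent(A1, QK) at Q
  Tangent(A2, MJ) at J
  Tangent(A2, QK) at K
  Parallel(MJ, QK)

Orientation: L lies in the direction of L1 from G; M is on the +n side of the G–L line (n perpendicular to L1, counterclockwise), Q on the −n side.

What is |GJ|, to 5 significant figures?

59.037

Tangency of A1 to both parallel lines with radius 15.0 puts M and Q at G ± 15.0·n: M = (14.352, 4.3605), Q = (-14.352, -4.3605). Equal radii place J and K the same way about L: J = L + 15.0·n = (30.951, -50.274), K = L − 15.0·n = (2.2469, -58.995). Then |GJ| = |J − G| = 59.037.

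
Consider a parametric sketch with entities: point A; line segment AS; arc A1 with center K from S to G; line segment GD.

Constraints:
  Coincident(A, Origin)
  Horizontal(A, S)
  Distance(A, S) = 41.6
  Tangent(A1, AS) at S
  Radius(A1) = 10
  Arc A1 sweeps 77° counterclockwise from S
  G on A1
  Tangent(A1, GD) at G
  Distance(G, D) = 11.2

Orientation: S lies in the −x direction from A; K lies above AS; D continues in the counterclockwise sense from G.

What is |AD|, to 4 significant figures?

34.77

A is at the origin; A and S share the same y with |AS| = 41.6 and S on the −x side, so S = (-41.60, 0.000). Tangency of A1 to AS means the radius KS is perpendicular to AS, so K = S + (0, 10) = (-41.60, 10.00). On A1, S sits at bearing -90° from K; a 77° counterclockwise sweep puts G at bearing -13°, so G = K + 10.0·(cos -13°, sin -13°) = (-31.86, 7.750). A1 meets GD tangentially, so KG is at right angles to GD, so GD runs along (−sin -13°, cos -13°); with |GD| = 11.2, D = (-29.34, 18.66). Then |AD| = |D − A| = 34.77.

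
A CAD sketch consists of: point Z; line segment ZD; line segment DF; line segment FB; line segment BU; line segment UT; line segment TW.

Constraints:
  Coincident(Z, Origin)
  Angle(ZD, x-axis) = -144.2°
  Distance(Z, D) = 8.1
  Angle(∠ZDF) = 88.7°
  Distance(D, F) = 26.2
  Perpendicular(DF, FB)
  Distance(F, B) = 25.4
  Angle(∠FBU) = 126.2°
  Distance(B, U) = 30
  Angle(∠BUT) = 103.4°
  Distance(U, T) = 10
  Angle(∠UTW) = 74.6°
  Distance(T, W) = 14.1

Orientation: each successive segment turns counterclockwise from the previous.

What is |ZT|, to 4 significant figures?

29.12

Z is at the origin; ZD runs at -144.2° with length 8.1, so D = (-6.570, -4.738). ∠ZDF = 88.7° gives DF at -52.90° from the x-axis; with |DF| = 26.2, F = (9.234, -25.63). The perpendicularity gives FB at right angles to DF, so FB runs at 37.10°; with |FB| = 25.4, B = (29.49, -10.31). ∠FBU = 126.2° gives BU at 90.90° from the x-axis; with |BU| = 30.0, U = (29.02, 19.68). ∠BUT = 103.4° gives UT at 167.5° from the x-axis; with |UT| = 10.0, T = (19.26, 21.85). Then |ZT| = |T − Z| = 29.12.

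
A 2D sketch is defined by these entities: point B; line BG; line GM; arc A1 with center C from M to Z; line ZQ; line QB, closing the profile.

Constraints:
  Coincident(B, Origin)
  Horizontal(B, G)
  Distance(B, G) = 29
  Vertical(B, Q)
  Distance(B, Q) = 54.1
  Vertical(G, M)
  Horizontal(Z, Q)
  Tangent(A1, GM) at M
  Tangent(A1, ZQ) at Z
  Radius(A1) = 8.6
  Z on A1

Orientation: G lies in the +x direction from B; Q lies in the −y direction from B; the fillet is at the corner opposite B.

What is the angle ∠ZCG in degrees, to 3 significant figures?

169°

B is at the origin; BG is horizontal with |BG| = 29.0 and G on the +x side, so G = (29.0, 0.00). B and Q share the same x with |BQ| = 54.1 and Q on the −y side, so Q = (0.00, -54.1). The virtual corner opposite B is at (29.0, -54.1). Since A1 is tangent to GM there, CM ⟂ GM and the tangent condition forces CZ to be normal to ZQ, with radius 8.6, so the center C sits 8.6 in from both sides at C = (20.4, -45.5). That places the tangent points at M = (29.0, -45.5) on GM and Z = (20.4, -54.1) on ZQ. Then cos ∠ZCG = CZ·CG / (|CZ||CG|), giving 169°.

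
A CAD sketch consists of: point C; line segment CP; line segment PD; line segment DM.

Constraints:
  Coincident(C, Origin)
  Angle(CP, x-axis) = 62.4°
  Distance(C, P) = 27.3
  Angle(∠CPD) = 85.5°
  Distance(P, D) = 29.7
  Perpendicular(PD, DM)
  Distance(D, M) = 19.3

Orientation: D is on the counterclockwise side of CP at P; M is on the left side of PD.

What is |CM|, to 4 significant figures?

28.67

C is at the origin; CP runs at 62.4° with length 27.3, so P = 27.3·(cos 62.4°, sin 62.4°) = (12.65, 24.19). ∠CPD = 85.5°, so PD runs at 62.4° + (180° − 85.5°) = 156.9° from the x-axis; with |PD| = 29.7, D = P + 29.7·(cos 156.9°, sin 156.9°) = (-14.67, 35.85). PD ⟂ DM; with |DM| = 19.3 on the left of PD, M = D + 19.3·(-0.3923, -0.9198) = (-22.24, 18.09). Then |CM| = |M − C| = 28.67.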